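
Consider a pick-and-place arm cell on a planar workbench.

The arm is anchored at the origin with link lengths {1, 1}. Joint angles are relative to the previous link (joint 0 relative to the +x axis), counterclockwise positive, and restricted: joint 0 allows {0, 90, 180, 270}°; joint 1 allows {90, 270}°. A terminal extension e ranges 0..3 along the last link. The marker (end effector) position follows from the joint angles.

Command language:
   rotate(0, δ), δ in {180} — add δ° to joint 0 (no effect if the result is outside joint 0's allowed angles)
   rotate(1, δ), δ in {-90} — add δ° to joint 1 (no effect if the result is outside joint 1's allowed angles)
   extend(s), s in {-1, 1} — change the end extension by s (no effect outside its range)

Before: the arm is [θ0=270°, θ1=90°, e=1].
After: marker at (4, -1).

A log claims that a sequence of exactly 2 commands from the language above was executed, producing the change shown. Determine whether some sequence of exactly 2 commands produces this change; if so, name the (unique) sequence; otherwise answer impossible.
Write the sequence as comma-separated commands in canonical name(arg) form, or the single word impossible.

extend(1), extend(1)

from: [θ0=270°, θ1=90°, e=1]
t=1 extend(1) ⇒ [θ0=270°, θ1=90°, e=2]
t=2 extend(1) ⇒ [θ0=270°, θ1=90°, e=3]
uniquely the one of 16 2-step routes that fits.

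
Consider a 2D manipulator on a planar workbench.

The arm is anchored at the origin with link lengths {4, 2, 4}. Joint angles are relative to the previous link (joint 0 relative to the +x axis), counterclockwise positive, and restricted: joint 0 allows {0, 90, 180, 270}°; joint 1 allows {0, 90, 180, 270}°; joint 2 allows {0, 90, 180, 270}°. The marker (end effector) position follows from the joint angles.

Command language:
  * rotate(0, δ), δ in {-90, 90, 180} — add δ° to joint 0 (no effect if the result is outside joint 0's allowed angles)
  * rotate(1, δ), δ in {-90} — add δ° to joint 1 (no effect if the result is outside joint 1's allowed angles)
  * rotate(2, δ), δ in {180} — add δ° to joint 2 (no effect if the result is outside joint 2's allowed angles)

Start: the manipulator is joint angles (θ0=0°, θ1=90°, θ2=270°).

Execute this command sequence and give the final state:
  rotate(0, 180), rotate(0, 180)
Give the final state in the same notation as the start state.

start: joint angles (θ0=0°, θ1=90°, θ2=270°)
t=1 rotate(0, 180) ⇒ joint angles (θ0=180°, θ1=90°, θ2=270°)
t=2 rotate(0, 180) ⇒ joint angles (θ0=0°, θ1=90°, θ2=270°)

joint angles (θ0=0°, θ1=90°, θ2=270°)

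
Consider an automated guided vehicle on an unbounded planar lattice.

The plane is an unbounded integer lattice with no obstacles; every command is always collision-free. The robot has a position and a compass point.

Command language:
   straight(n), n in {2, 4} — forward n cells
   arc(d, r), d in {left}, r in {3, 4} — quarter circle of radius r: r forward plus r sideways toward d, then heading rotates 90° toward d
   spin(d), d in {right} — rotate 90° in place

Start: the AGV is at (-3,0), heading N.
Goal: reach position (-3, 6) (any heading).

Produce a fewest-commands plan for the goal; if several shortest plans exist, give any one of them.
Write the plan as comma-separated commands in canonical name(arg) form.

straight(2), straight(4)

start: at (-3,0), heading N
[1] after straight(2): at (-3,2), heading N
[2] after straight(4): at (-3,6), heading N
minimal: 2 command(s), checked below 2.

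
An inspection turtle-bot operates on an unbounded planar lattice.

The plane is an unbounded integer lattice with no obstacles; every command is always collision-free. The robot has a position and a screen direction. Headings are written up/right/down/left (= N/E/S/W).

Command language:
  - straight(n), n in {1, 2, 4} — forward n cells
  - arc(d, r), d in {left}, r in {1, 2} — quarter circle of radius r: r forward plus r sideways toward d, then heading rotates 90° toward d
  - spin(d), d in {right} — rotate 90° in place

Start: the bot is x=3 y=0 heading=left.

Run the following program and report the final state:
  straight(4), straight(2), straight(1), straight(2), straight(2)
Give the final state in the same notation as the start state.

begin: x=3 y=0 heading=left
step 1 (straight(4)): x=-1 y=0 heading=left
step 2 (straight(2)): x=-3 y=0 heading=left
step 3 (straight(1)): x=-4 y=0 heading=left
step 4 (straight(2)): x=-6 y=0 heading=left
step 5 (straight(2)): x=-8 y=0 heading=left

x=-8 y=0 heading=left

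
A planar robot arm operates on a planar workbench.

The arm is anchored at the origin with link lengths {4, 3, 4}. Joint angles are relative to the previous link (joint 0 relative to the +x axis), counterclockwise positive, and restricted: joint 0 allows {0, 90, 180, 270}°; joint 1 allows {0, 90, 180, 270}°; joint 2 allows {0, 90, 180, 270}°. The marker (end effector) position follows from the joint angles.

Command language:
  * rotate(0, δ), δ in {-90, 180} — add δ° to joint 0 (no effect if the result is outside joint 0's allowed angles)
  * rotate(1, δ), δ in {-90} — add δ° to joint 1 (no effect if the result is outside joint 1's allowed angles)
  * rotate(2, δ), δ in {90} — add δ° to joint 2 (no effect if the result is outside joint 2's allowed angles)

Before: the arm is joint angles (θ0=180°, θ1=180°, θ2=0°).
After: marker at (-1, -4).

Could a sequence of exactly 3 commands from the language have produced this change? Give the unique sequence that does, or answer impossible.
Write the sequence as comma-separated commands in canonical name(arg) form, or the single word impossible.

initial: joint angles (θ0=180°, θ1=180°, θ2=0°)
t=1 rotate(2, 90) ⇒ joint angles (θ0=180°, θ1=180°, θ2=90°)
t=2 rotate(2, 90) ⇒ joint angles (θ0=180°, θ1=180°, θ2=180°)
t=3 rotate(2, 90) ⇒ joint angles (θ0=180°, θ1=180°, θ2=270°)
no rival 3-sequence matches.

rotate(2, 90), rotate(2, 90), rotate(2, 90)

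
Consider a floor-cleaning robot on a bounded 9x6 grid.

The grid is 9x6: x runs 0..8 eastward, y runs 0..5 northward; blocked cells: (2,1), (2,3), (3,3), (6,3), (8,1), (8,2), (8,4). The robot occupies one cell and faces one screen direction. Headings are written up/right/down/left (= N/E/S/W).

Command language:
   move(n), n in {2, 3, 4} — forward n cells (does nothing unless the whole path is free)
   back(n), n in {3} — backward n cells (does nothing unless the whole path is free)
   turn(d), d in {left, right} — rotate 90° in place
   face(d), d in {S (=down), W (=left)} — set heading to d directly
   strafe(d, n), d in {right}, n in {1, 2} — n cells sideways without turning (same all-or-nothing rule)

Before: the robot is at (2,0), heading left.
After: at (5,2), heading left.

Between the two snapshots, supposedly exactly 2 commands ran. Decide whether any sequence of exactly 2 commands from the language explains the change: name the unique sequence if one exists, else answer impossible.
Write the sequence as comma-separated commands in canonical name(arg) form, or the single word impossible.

key: heading stays W — no command in the sequence turns
t0: at (2,0), heading left
[1] after back(3): at (5,0), heading left
[2] after strafe(right, 2): at (5,2), heading left
uniquely the one of 100 2-step routes that fits.

back(3), strafe(right, 2)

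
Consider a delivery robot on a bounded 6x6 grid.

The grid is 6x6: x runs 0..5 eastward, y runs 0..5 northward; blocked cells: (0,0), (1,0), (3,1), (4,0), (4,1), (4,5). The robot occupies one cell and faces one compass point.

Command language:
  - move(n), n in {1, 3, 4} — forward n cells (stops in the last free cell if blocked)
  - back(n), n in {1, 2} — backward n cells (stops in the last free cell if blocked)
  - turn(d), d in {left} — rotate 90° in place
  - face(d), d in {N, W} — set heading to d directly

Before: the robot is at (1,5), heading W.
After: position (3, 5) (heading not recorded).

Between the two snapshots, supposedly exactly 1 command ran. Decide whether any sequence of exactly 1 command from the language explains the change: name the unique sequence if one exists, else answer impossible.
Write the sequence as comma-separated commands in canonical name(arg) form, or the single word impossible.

t0: at (1,5), heading W
step 1 (back(2)): at (3,5), heading W
uniquely the one of 8 1-step routes that fits.

back(2)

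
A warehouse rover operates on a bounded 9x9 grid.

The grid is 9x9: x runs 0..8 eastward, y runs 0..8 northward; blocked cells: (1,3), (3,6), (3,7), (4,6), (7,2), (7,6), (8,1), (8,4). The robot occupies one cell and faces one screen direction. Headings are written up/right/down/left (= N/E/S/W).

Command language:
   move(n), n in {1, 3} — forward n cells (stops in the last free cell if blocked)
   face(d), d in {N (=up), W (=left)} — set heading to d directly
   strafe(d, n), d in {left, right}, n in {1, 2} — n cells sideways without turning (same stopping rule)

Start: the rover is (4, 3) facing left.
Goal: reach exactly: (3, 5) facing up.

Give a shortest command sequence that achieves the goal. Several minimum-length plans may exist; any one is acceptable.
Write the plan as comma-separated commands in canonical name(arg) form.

begin: (4, 3) facing left
1. strafe(right, 2) → (4, 5) facing left
2. move(1) → (3, 5) facing left
3. face(N) → (3, 5) facing up
shorter routes all fall short; 3 is best.

strafe(right, 2), move(1), face(N)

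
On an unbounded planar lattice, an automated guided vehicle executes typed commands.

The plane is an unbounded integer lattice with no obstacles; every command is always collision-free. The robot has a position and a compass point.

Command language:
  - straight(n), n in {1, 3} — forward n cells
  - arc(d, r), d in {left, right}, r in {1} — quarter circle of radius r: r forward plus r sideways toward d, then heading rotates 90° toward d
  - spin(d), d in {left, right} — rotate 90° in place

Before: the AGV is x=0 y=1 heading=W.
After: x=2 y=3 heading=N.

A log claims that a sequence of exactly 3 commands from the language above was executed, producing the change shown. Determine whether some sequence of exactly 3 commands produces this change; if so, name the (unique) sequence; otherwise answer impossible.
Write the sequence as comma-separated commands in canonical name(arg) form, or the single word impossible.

key: position moved to (2,3) AND the heading swung to N — translation plus rotation needed
initial: x=0 y=1 heading=W
step 1 (spin(right)): x=0 y=1 heading=N
step 2 (arc(right, 1)): x=1 y=2 heading=E
step 3 (arc(left, 1)): x=2 y=3 heading=N
uniquely the one of 216 3-step routes that fits.

spin(right), arc(right, 1), arc(left, 1)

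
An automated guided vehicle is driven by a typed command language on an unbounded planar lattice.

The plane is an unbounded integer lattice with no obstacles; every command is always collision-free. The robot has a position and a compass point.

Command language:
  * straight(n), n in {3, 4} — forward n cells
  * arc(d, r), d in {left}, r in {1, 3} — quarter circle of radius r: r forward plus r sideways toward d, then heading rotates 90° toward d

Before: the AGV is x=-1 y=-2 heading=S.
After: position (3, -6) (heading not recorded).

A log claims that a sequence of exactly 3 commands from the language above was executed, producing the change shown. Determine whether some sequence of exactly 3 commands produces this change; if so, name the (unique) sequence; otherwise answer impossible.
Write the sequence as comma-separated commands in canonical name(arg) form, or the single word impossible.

begin: x=-1 y=-2 heading=S
t=1 straight(3) ⇒ x=-1 y=-5 heading=S
t=2 arc(left, 1) ⇒ x=0 y=-6 heading=E
t=3 straight(3) ⇒ x=3 y=-6 heading=E
all 64 alternatives checked — unique.

straight(3), arc(left, 1), straight(3)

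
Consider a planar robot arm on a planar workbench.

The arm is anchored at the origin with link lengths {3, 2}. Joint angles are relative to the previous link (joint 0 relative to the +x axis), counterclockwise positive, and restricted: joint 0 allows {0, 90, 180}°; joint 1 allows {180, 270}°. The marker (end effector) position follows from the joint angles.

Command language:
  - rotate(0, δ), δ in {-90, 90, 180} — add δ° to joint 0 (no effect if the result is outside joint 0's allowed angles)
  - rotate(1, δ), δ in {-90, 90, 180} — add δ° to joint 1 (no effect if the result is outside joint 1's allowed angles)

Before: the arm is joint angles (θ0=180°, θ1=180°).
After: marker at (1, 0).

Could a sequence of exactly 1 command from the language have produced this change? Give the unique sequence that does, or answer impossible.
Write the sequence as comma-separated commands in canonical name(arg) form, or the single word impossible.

begin: joint angles (θ0=180°, θ1=180°)
step 1 (rotate(0, 180)): joint angles (θ0=0°, θ1=180°)
all 6 alternatives checked — unique.

rotate(0, 180)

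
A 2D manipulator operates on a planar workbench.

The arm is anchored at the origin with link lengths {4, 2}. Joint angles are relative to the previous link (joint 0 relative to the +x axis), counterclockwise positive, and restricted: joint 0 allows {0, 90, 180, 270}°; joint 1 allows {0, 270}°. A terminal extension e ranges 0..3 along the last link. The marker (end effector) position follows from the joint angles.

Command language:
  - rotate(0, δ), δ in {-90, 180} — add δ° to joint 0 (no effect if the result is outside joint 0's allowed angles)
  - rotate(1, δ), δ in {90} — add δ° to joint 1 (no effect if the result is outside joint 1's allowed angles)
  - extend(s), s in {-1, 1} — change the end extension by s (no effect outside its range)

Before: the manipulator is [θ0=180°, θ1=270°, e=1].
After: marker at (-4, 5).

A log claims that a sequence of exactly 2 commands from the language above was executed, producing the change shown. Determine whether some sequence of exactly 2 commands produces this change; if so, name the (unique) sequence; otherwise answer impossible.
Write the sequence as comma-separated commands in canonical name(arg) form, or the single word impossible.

begin: [θ0=180°, θ1=270°, e=1]
1. extend(1) → [θ0=180°, θ1=270°, e=2]
2. extend(1) → [θ0=180°, θ1=270°, e=3]
uniquely the one of 25 2-step routes that fits.

extend(1), extend(1)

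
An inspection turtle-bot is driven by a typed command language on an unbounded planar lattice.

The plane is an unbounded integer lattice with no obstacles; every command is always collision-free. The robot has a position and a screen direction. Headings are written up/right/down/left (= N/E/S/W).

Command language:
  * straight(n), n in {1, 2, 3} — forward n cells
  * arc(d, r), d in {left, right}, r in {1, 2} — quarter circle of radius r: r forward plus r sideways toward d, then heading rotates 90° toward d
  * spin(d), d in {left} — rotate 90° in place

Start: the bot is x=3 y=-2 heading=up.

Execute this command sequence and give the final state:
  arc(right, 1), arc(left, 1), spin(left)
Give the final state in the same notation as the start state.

x=5 y=0 heading=left

initial: x=3 y=-2 heading=up
1. arc(right, 1) → x=4 y=-1 heading=right
2. arc(left, 1) → x=5 y=0 heading=up
3. spin(left) → x=5 y=0 heading=left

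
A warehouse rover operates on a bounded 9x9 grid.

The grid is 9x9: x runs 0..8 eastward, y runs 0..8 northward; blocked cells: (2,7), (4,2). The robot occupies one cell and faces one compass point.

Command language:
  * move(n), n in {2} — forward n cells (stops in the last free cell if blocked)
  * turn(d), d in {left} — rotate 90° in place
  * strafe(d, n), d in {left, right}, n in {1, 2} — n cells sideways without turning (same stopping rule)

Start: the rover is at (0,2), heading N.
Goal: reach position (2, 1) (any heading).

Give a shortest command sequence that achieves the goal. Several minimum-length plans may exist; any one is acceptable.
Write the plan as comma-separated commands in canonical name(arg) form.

begin: at (0,2), heading N
1. strafe(right, 2) → at (2,2), heading N
2. turn(left) → at (2,2), heading W
3. strafe(left, 1) → at (2,1), heading W
no 2-step plan works, so 3 is optimal.

strafe(right, 2), turn(left), strafe(left, 1)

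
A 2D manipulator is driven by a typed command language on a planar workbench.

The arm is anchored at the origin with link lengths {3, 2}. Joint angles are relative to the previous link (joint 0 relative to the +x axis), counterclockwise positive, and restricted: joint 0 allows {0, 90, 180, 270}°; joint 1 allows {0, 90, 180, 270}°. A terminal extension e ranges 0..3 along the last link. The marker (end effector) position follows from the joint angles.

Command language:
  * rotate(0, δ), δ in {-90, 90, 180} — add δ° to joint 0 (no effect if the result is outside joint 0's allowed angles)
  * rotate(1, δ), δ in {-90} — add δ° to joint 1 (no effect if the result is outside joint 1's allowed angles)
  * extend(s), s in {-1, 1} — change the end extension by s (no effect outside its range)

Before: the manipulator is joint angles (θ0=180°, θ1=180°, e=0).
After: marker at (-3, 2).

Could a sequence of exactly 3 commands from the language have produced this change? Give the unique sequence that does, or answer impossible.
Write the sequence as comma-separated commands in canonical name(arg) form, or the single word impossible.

from: joint angles (θ0=180°, θ1=180°, e=0)
1. rotate(1, -90) → joint angles (θ0=180°, θ1=90°, e=0)
2. rotate(1, -90) → joint angles (θ0=180°, θ1=0°, e=0)
3. rotate(1, -90) → joint angles (θ0=180°, θ1=270°, e=0)
all 216 alternatives checked — unique.

rotate(1, -90), rotate(1, -90), rotate(1, -90)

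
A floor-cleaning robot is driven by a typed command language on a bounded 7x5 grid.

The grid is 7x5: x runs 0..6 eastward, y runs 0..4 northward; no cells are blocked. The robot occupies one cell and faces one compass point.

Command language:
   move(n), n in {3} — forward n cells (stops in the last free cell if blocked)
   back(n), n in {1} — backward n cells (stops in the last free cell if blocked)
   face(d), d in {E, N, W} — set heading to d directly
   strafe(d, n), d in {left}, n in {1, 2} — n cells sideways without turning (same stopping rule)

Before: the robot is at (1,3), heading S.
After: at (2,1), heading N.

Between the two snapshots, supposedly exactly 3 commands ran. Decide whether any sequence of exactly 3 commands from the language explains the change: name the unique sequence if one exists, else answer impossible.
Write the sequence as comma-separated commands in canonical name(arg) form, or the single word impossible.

impossible

checked all 3-command options: none fits.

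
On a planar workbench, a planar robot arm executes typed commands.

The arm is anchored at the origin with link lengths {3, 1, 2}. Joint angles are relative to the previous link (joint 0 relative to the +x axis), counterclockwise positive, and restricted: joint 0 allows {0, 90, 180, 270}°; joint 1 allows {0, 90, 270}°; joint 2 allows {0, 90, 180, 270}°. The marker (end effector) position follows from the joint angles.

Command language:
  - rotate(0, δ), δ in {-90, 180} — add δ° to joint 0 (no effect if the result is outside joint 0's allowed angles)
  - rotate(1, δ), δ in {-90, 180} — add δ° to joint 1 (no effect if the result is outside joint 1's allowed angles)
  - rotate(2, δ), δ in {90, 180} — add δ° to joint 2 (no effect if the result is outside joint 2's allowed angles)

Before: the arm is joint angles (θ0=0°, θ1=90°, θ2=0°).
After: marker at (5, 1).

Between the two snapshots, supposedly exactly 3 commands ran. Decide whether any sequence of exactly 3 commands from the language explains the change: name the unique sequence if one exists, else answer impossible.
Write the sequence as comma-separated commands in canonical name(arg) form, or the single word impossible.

rotate(2, 90), rotate(2, 90), rotate(2, 90)

initial: joint angles (θ0=0°, θ1=90°, θ2=0°)
step 1 (rotate(2, 90)): joint angles (θ0=0°, θ1=90°, θ2=90°)
step 2 (rotate(2, 90)): joint angles (θ0=0°, θ1=90°, θ2=180°)
step 3 (rotate(2, 90)): joint angles (θ0=0°, θ1=90°, θ2=270°)
no other 3-command option fits: unique.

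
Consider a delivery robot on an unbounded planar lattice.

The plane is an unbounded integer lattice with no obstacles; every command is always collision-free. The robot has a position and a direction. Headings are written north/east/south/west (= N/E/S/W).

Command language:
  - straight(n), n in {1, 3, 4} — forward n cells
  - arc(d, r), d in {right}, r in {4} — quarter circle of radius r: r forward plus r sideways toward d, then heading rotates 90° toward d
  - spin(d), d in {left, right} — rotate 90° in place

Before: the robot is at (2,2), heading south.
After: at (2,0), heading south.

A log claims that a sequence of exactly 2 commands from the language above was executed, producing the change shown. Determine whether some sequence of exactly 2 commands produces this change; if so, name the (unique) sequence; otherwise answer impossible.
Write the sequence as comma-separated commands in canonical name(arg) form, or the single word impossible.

straight(1), straight(1)

key: still facing S at the end — nothing in the sequence rotates
t0: at (2,2), heading south
1. straight(1) → at (2,1), heading south
2. straight(1) → at (2,0), heading south
no other 2-command option fits: unique.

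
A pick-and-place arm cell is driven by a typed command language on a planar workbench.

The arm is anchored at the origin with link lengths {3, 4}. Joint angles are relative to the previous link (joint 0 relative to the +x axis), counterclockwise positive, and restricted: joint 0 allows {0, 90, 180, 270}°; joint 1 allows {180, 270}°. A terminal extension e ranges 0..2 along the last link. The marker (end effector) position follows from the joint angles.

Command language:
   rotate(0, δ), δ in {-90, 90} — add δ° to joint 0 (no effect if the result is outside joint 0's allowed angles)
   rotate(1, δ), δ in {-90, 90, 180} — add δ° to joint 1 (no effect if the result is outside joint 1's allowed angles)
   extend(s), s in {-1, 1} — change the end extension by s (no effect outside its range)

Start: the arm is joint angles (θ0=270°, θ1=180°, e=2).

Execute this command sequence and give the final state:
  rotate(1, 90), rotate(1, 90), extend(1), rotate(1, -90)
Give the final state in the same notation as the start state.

from: joint angles (θ0=270°, θ1=180°, e=2)
step 1 (rotate(1, 90)): joint angles (θ0=270°, θ1=270°, e=2)
step 2 (rotate(1, 90)): joint angles (θ0=270°, θ1=270°, e=2)
step 3 (extend(1)): joint angles (θ0=270°, θ1=270°, e=2)
step 4 (rotate(1, -90)): joint angles (θ0=270°, θ1=180°, e=2)

joint angles (θ0=270°, θ1=180°, e=2)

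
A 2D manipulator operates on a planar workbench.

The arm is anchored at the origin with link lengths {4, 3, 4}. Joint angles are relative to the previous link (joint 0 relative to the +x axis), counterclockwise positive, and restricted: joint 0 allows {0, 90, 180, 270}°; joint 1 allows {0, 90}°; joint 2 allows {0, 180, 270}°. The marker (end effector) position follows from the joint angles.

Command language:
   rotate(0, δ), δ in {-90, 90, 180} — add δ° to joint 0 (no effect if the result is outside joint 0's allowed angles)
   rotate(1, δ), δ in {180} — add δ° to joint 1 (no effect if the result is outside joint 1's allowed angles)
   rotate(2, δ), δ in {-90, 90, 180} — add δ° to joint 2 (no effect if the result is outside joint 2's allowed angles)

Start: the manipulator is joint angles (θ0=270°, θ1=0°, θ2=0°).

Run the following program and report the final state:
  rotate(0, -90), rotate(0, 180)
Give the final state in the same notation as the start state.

initial: joint angles (θ0=270°, θ1=0°, θ2=0°)
t=1 rotate(0, -90) ⇒ joint angles (θ0=180°, θ1=0°, θ2=0°)
t=2 rotate(0, 180) ⇒ joint angles (θ0=0°, θ1=0°, θ2=0°)

joint angles (θ0=0°, θ1=0°, θ2=0°)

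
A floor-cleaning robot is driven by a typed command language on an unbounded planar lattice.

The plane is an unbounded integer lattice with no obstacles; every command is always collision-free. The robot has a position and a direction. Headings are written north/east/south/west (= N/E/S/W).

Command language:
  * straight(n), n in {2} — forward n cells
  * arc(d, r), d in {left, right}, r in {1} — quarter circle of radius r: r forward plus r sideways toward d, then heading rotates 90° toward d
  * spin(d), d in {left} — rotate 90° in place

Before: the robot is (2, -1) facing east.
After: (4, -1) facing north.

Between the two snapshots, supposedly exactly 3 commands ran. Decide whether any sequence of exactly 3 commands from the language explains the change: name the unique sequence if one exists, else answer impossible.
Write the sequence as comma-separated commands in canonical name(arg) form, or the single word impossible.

arc(right, 1), spin(left), arc(left, 1)

key: cell and facing (now N) both changed — the 3 commands mix motion and turning
begin: (2, -1) facing east
[1] after arc(right, 1): (3, -2) facing south
[2] after spin(left): (3, -2) facing east
[3] after arc(left, 1): (4, -1) facing north
no rival 3-sequence matches.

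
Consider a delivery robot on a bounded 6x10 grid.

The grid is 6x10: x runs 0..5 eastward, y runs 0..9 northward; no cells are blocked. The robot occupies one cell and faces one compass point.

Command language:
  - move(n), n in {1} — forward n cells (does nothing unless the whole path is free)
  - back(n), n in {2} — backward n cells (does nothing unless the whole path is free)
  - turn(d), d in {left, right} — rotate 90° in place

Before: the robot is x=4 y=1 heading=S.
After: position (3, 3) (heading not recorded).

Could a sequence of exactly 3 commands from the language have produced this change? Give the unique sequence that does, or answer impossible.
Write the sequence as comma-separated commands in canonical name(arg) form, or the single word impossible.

key: running move(1) before back(2) would end elsewhere — order is forced
t0: x=4 y=1 heading=S
step 1 (back(2)): x=4 y=3 heading=S
step 2 (turn(right)): x=4 y=3 heading=W
step 3 (move(1)): x=3 y=3 heading=W
uniquely the one of 64 3-step routes that fits.

back(2), turn(right), move(1)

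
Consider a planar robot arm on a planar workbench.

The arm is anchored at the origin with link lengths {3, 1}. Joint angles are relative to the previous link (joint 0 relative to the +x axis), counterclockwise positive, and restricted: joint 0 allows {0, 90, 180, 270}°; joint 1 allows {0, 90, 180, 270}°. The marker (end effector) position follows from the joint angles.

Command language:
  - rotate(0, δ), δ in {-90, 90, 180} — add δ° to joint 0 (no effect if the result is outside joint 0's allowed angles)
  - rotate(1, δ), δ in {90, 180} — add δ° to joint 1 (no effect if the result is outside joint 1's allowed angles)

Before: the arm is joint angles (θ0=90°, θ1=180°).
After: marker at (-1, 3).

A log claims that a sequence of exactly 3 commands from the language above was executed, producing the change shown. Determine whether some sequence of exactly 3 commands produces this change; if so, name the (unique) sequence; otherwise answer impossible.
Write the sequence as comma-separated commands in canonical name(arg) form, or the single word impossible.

rotate(1, 90), rotate(1, 90), rotate(1, 90)

from: joint angles (θ0=90°, θ1=180°)
1. rotate(1, 90) → joint angles (θ0=90°, θ1=270°)
2. rotate(1, 90) → joint angles (θ0=90°, θ1=0°)
3. rotate(1, 90) → joint angles (θ0=90°, θ1=90°)
all 125 alternatives checked — unique.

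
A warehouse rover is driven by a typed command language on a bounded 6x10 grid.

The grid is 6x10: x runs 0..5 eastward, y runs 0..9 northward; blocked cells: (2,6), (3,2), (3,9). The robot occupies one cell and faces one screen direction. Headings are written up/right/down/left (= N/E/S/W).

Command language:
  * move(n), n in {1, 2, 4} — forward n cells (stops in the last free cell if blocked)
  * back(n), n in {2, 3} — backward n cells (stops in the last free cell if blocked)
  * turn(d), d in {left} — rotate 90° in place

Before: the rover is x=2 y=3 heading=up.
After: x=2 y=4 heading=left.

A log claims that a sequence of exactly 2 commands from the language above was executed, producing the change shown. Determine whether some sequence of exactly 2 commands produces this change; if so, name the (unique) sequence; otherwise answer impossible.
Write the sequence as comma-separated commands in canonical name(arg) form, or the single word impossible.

key: running turn(left) before move(1) would end elsewhere — order is forced
from: x=2 y=3 heading=up
step 1 (move(1)): x=2 y=4 heading=up
step 2 (turn(left)): x=2 y=4 heading=left
all 36 alternatives checked — unique.

move(1), turn(left)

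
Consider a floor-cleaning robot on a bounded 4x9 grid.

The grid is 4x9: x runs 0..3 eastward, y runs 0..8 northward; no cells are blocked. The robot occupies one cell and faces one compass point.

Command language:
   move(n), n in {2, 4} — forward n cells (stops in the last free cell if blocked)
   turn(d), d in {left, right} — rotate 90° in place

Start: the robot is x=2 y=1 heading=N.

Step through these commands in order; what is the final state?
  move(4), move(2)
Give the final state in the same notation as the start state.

x=2 y=7 heading=N

initial: x=2 y=1 heading=N
t=1 move(4) ⇒ x=2 y=5 heading=N
t=2 move(2) ⇒ x=2 y=7 heading=N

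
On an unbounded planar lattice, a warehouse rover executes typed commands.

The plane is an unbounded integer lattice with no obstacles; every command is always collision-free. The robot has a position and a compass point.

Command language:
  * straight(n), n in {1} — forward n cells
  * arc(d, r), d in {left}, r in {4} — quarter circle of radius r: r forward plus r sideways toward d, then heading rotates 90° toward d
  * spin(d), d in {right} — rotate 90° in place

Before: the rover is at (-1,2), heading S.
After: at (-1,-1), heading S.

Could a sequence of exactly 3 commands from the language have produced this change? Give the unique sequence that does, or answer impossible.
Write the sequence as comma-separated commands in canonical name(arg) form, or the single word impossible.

key: heading stays S — no command in the sequence turns
begin: at (-1,2), heading S
step 1 (straight(1)): at (-1,1), heading S
step 2 (straight(1)): at (-1,0), heading S
step 3 (straight(1)): at (-1,-1), heading S
uniquely the one of 27 3-step routes that fits.

straight(1), straight(1), straight(1)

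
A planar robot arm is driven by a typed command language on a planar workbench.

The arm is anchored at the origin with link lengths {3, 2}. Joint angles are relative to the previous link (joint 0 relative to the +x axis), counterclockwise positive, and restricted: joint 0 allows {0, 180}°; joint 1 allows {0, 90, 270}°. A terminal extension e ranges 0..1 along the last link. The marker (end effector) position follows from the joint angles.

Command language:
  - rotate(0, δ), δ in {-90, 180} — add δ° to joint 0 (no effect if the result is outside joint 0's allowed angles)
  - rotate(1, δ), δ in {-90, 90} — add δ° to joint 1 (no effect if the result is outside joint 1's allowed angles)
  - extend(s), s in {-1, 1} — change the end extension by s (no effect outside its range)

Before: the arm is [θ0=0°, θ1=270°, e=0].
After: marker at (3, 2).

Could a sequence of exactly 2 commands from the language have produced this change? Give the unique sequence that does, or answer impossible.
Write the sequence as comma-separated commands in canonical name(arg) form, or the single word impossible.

t0: [θ0=0°, θ1=270°, e=0]
t=1 rotate(1, 90) ⇒ [θ0=0°, θ1=0°, e=0]
t=2 rotate(1, 90) ⇒ [θ0=0°, θ1=90°, e=0]
uniquely the one of 36 2-step routes that fits.

rotate(1, 90), rotate(1, 90)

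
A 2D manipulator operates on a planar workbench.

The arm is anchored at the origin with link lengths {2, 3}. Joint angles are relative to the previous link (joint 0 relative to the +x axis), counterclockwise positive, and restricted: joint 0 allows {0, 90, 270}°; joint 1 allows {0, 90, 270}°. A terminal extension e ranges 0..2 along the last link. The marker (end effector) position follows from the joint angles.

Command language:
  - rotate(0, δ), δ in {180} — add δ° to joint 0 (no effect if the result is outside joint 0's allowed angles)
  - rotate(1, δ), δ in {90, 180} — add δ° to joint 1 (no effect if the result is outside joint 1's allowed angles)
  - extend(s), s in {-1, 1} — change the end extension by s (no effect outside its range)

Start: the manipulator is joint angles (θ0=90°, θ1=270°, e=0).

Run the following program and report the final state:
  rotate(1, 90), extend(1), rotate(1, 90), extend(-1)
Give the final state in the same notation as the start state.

joint angles (θ0=90°, θ1=90°, e=0)

from: joint angles (θ0=90°, θ1=270°, e=0)
t=1 rotate(1, 90) ⇒ joint angles (θ0=90°, θ1=0°, e=0)
t=2 extend(1) ⇒ joint angles (θ0=90°, θ1=0°, e=1)
t=3 rotate(1, 90) ⇒ joint angles (θ0=90°, θ1=90°, e=1)
t=4 extend(-1) ⇒ joint angles (θ0=90°, θ1=90°, e=0)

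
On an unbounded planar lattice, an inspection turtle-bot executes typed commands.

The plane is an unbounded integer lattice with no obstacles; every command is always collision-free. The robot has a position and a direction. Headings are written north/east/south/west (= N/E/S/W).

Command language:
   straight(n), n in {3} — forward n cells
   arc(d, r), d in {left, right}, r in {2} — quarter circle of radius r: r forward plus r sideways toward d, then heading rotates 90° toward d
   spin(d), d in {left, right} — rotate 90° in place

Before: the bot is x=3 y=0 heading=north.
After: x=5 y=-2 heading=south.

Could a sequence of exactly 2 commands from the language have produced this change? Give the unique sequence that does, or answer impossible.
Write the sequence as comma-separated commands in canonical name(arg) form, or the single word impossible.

spin(right), arc(right, 2)

key: position moved to (5,-2) AND the heading swung to S — translation plus rotation needed
from: x=3 y=0 heading=north
[1] after spin(right): x=3 y=0 heading=east
[2] after arc(right, 2): x=5 y=-2 heading=south
no other 2-command option fits: unique.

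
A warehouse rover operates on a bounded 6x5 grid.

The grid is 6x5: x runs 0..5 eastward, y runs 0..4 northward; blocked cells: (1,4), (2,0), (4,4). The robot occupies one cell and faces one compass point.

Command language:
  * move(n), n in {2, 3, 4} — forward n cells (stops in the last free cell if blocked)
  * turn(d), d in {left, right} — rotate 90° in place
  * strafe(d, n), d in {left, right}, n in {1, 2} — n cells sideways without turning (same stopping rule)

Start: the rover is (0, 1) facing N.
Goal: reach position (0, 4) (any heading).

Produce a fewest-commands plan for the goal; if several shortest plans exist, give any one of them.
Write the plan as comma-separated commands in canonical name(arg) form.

move(4)

begin: (0, 1) facing N
1. move(4) → (0, 4) facing N
shorter routes all fall short; 1 is best.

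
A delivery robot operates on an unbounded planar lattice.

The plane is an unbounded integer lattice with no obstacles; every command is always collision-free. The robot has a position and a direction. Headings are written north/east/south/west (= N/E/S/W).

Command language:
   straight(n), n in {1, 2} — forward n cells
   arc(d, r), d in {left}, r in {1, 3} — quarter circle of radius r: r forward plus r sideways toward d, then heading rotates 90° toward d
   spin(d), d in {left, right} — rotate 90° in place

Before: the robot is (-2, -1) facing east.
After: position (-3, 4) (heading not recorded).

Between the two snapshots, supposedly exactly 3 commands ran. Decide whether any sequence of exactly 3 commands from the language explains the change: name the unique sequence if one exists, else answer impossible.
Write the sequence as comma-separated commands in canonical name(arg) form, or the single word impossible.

key: order matters: swapping arc(left, 3) and arc(left, 1) lands elsewhere
begin: (-2, -1) facing east
1. arc(left, 3) → (1, 2) facing north
2. arc(left, 3) → (-2, 5) facing west
3. arc(left, 1) → (-3, 4) facing south
uniquely the one of 216 3-step routes that fits.

arc(left, 3), arc(left, 3), arc(left, 1)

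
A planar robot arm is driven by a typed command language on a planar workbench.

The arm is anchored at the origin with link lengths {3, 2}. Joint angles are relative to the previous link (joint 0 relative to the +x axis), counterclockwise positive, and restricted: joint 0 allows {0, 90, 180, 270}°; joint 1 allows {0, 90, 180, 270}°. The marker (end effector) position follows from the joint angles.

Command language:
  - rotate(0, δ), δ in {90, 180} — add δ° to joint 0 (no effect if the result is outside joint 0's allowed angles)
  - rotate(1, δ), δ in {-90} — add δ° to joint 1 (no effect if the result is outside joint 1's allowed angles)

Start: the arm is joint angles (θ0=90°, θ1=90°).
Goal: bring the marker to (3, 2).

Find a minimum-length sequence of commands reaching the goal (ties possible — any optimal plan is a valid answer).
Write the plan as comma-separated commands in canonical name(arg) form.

start: joint angles (θ0=90°, θ1=90°)
[1] after rotate(0, 180): joint angles (θ0=270°, θ1=90°)
[2] after rotate(0, 90): joint angles (θ0=0°, θ1=90°)
minimal: 2 command(s), checked below 2.

rotate(0, 180), rotate(0, 90)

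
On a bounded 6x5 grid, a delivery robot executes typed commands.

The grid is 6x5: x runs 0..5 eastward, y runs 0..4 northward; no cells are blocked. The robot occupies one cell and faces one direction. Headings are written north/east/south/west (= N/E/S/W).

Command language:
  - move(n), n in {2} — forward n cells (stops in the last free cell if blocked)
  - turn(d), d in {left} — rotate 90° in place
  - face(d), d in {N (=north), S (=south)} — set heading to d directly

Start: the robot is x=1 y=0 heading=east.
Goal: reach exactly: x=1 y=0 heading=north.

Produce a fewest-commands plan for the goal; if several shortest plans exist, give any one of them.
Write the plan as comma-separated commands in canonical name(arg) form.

face(N)

t0: x=1 y=0 heading=east
t=1 face(N) ⇒ x=1 y=0 heading=north
nothing shorter than 1 reaches the goal.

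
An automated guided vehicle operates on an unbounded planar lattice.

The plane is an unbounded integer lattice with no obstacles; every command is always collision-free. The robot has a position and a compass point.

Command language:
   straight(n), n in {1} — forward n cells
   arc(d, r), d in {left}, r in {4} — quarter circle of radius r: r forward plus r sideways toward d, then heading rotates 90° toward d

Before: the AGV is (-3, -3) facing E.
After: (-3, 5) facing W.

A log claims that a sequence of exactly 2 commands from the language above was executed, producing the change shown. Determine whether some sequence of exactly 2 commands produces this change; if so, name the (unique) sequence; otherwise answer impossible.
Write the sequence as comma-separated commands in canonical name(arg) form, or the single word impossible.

arc(left, 4), arc(left, 4)

key: position moved to (-3,5) AND the heading swung to W — translation plus rotation needed
from: (-3, -3) facing E
[1] after arc(left, 4): (1, 1) facing N
[2] after arc(left, 4): (-3, 5) facing W
all 4 alternatives checked — unique.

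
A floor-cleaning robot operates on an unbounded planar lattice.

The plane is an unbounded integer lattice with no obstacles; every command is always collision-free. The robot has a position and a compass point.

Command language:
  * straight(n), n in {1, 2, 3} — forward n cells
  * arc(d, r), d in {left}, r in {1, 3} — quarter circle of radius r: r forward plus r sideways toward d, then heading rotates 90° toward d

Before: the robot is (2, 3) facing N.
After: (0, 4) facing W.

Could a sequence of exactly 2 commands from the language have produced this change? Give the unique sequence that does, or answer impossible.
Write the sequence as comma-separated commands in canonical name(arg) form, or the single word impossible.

arc(left, 1), straight(1)

key: position moved to (0,4) AND the heading swung to W — translation plus rotation needed
from: (2, 3) facing N
[1] after arc(left, 1): (1, 4) facing W
[2] after straight(1): (0, 4) facing W
no other 2-command option fits: unique.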